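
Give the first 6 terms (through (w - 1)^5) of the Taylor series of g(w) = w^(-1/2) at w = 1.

Differentiate repeatedly and evaluate at the center.
g(1) = 1
g′(1) = -1/2
g′′(1) = 3/4
g′′′(1) = -15/8
g^(4)(1) = 105/16
g^(5)(1) = -945/32
The Taylor polynomial is Σ g^(k)(1)/k! · (w - 1)^k.

-63*(w - 1)^5/256 + 35*(w - 1)^4/128 - 5*(w - 1)^3/16 + 3*(w - 1)^2/8 - (w - 1)/2 + 1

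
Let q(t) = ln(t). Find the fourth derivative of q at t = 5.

-6/625

The coefficient of (t - 5)^4 in the expansion is -1/2500, so q^(4)(5) = 4! * (-1/2500) = -6/625.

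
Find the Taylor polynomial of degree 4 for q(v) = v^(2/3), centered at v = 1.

-7*(v - 1)^4/243 + 4*(v - 1)^3/81 - (v - 1)^2/9 + 2*(v - 1)/3 + 1

[(v - 1)^0] = 1;  [(v - 1)^1] = 2/3;  [(v - 1)^2] = -1/9;  [(v - 1)^3] = 4/81;  [(v - 1)^4] = -7/243.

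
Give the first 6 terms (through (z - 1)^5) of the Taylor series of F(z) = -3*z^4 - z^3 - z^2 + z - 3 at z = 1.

-3*(z - 1)^4 - 13*(z - 1)^3 - 22*(z - 1)^2 - 16*(z - 1) - 7

F(1) = -7
F′(1) = -16
F′′(1) = -44
F′′′(1) = -78
F^(4)(1) = -72
F^(5)(1) = 0
Then c_k = F^(k)(1)/k! gives each Taylor coefficient.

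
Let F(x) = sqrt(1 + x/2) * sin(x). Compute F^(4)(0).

Take the Cauchy product of the two expansions.
From the series, [x^4] F = -13/384; multiply by 4! = 24 to get -13/16.

-13/16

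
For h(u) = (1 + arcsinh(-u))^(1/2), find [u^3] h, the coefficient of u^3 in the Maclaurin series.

1/48

Let u equal the inner series; expand the outer function in u and truncate.
h(0) = 1
h′(0) = -1/2
h′′(0) = -1/4
h′′′(0) = 1/8
So c_3 = h′′′(0)/3! = 1/48.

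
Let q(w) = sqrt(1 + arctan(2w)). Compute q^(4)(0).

17

Substitute the inner expansion into the outer series and collect powers.
The coefficient of w^4 in the expansion is 17/24, so q^(4)(0) = 4! * (17/24) = 17.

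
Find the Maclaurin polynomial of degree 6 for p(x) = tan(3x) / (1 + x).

Multiply the two series term by term and collect like powers.
[x^0] = 0;  [x^1] = 3;  [x^2] = -3;  [x^3] = 12;  [x^4] = -12;  [x^5] = 222/5;  [x^6] = -222/5.

-222*x^6/5 + 222*x^5/5 - 12*x^4 + 12*x^3 - 3*x^2 + 3*x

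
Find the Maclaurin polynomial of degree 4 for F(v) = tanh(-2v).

F(0) = 0
F′(0) = -2
F′′(0) = 0
F′′′(0) = 16
F^(4)(0) = 0
The Taylor polynomial is Σ F^(k)(0)/k! · v^k.

8*v^3/3 - 2*v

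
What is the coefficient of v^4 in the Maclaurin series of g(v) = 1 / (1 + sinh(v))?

Use the geometric series for the reciprocal, then substitute.
g(0) = 1
g′(0) = -1
g′′(0) = 2
g′′′(0) = -7
g^(4)(0) = 32
So c_4 = g^(4)(0)/4! = 4/3.

4/3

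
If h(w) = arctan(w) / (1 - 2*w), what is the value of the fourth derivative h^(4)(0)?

Use 1/(1 - r) = Σ r^k on the denominator, then take the Cauchy product.
From the series, [w^4] h = 22/3; multiply by 4! = 24 to get 176.

176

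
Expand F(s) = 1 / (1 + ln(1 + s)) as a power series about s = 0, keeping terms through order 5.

Use the geometric series for the reciprocal, then substitute.
F(0) = 1
F′(0) = -1
F′′(0) = 3
F′′′(0) = -14
F^(4)(0) = 88
F^(5)(0) = -694
The Taylor polynomial is Σ F^(k)(0)/k! · s^k.

-347*s^5/60 + 11*s^4/3 - 7*s^3/3 + 3*s^2/2 - s + 1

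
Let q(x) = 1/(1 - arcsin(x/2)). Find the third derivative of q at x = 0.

Let u equal the inner series; expand the outer function in u and truncate.
From the series, [x^3] q = 7/48; multiply by 3! = 6 to get 7/8.

7/8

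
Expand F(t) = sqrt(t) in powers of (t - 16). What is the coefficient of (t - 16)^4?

[(t - 16)^0] = 4;  [(t - 16)^1] = 1/8;  [(t - 16)^2] = -1/512;  [(t - 16)^3] = 1/16384;  [(t - 16)^4] = -5/2097152.

-5/2097152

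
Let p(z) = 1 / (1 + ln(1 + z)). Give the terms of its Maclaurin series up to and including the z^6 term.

Write 1/(1+u) = 1 - u + u^2 - u^3 + ... and substitute the series for u.
p(0) = 1
p′(0) = -1
p′′(0) = 3
p′′′(0) = -14
p^(4)(0) = 88
p^(5)(0) = -694
p^(6)(0) = 6578
Dividing each by k! gives the coefficients c_0, ..., c_6.

3289*z^6/360 - 347*z^5/60 + 11*z^4/3 - 7*z^3/3 + 3*z^2/2 - z + 1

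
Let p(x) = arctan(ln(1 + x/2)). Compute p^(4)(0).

3/8

Plug the Maclaurin series of the inner function into that of the outer and collect terms.
The coefficient of x^4 in the expansion is 1/64, so p^(4)(0) = 4! * (1/64) = 3/8.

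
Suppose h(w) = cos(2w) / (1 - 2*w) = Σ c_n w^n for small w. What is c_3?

4

Use 1/(1 - r) = Σ r^k on the denominator, then take the Cauchy product.
h(0) = 1
h′(0) = 2
h′′(0) = 4
h′′′(0) = 24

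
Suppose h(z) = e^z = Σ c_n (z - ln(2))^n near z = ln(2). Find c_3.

1/3

h(ln(2)) = 2
h′(ln(2)) = 2
h′′(ln(2)) = 2
h′′′(ln(2)) = 2
So c_3 = h′′′(ln(2))/3! = 1/3.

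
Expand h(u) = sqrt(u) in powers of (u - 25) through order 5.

Use the known series and substitute for the argument.
h(25) = 5
h′(25) = 1/10
h′′(25) = -1/500
h′′′(25) = 3/25000
h^(4)(25) = -3/250000
h^(5)(25) = 21/12500000
The Taylor polynomial is Σ h^(k)(25)/k! · (u - 25)^k.

7*(u - 25)^5/500000000 - (u - 25)^4/2000000 + (u - 25)^3/50000 - (u - 25)^2/1000 + (u - 25)/10 + 5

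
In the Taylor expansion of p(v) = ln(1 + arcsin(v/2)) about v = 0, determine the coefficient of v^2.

-1/8

Compose series: expand the inner function first, then feed it into the outer expansion.
p(0) = 0
p′(0) = 1/2
p′′(0) = -1/4
Dividing each by k! gives the coefficients c_0, ..., c_2.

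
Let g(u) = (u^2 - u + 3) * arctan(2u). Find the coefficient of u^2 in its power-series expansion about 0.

Multiply each power in the prefactor through the base expansion.

-2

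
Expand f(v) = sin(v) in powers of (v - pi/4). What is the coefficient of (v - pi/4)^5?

sqrt(2)/240

c_5 = f^(5)(pi/4)/5! = sqrt(2)/240.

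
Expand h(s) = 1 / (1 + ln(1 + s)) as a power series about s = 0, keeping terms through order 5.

Expand as Σ (-1)^k u^k with u equal to the inner function's series.
[s^0] = 1;  [s^1] = -1;  [s^2] = 3/2;  [s^3] = -7/3;  [s^4] = 11/3;  [s^5] = -347/60.

-347*s^5/60 + 11*s^4/3 - 7*s^3/3 + 3*s^2/2 - s + 1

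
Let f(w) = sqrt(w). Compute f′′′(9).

1/648

Differentiate repeatedly and evaluate at the center.
From the series, [(w - 9)^3] f = 1/3888; multiply by 3! = 6 to get 1/648.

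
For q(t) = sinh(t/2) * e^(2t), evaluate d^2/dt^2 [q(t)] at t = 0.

2

Expand each factor separately, then convolve coefficients.
The coefficient of t^2 in the expansion is 1, so q′′(0) = 2! * (1) = 2.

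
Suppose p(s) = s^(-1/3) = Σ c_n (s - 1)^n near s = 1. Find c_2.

Use the known series and substitute for the argument.
[(s - 1)^0] = 1;  [(s - 1)^1] = -1/3;  [(s - 1)^2] = 2/9.

2/9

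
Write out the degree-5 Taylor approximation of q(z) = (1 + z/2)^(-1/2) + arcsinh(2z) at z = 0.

27*2^(239/300)*3^(61/300)*5^(107/300)*7^(287/300)*z^5/280 + 35*z^4/2048 - 527*z^3/384 + 3*z^2/32 + 7*z/4 + 1

Expand each term separately and add.
q(0) = 1
q′(0) = 7/4
q′′(0) = 3/16
q′′′(0) = -527/64
q^(4)(0) = 105/256
q^(5)(0) = 81*2^(239/300)*3^(61/300)*5^(107/300)*7^(287/300)/7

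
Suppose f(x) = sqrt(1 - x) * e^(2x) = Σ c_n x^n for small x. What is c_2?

Write out both Maclaurin series and multiply, keeping only the needed powers.

7/8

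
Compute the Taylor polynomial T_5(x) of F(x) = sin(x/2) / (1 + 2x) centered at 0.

Write out both Maclaurin series and multiply, keeping only the needed powers.
F(0) = 0
F′(0) = 1/2
F′′(0) = -2
F′′′(0) = 95/8
F^(4)(0) = -95
F^(5)(0) = 30401/32
Dividing each by k! gives the coefficients c_0, ..., c_5.

30401*x^5/3840 - 95*x^4/24 + 95*x^3/48 - x^2 + x/2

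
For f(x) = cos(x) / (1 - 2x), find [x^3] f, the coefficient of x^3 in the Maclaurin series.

Write out both Maclaurin series and multiply, keeping only the needed powers.
[x^0] = 1;  [x^1] = 2;  [x^2] = 7/2;  [x^3] = 7.
So c_3 = f′′′(0)/3! = 7.

7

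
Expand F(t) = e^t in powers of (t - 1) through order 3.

F(1) = e
F′(1) = e
F′′(1) = e
F′′′(1) = e

e*(t - 1)^3/6 + e*(t - 1)^2/2 + e*(t - 1) + e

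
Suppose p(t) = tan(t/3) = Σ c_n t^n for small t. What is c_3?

c_3 = p′′′(0)/3! = 1/81.

1/81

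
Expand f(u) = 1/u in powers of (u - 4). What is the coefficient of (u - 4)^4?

1/1024

Differentiate repeatedly and evaluate at the center.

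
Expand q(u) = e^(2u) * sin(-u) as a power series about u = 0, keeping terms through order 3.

Expand each factor separately, then convolve coefficients.
q(0) = 0
q′(0) = -1
q′′(0) = -4
q′′′(0) = -11

-11*u^3/6 - 2*u^2 - u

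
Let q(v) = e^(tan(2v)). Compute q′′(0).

4

Substitute the inner expansion into the outer series and collect powers.
From the series, [v^2] q = 2; multiply by 2! = 2 to get 4.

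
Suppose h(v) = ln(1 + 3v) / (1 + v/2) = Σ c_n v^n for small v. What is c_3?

12

Expand each factor separately, then convolve coefficients.
h(0) = 0
h′(0) = 3
h′′(0) = -12
h′′′(0) = 72
So c_3 = h′′′(0)/3! = 12.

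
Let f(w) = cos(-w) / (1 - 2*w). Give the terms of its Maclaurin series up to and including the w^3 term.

7*w^3 + 7*w^2/2 + 2*w + 1

Use 1/(1 - r) = Σ r^k on the denominator, then take the Cauchy product.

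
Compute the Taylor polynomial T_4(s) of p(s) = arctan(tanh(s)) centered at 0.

Plug the Maclaurin series of the inner function into that of the outer and collect terms.
p(0) = 0
p′(0) = 1
p′′(0) = 0
p′′′(0) = -4
p^(4)(0) = 0
Dividing each by k! gives the coefficients c_0, ..., c_4.

-2*s^3/3 + s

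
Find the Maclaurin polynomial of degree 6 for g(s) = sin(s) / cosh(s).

3*s^5/10 - 2*s^3/3 + s

Invert the denominator's series and multiply.
g(0) = 0
g′(0) = 1
g′′(0) = 0
g′′′(0) = -4
g^(4)(0) = 0
g^(5)(0) = 36
g^(6)(0) = 0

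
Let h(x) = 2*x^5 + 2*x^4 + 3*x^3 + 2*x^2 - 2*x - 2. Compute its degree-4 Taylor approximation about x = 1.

12*(x - 1)^4 + 31*(x - 1)^3 + 43*(x - 1)^2 + 29*(x - 1) + 5

h(1) = 5
h′(1) = 29
h′′(1) = 86
h′′′(1) = 186
h^(4)(1) = 288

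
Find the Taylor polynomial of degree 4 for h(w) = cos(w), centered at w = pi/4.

sqrt(2)*(w - pi/4)^4/48 + sqrt(2)*(w - pi/4)^3/12 - sqrt(2)*(w - pi/4)^2/4 - sqrt(2)*(w - pi/4)/2 + sqrt(2)/2

h(pi/4) = sqrt(2)/2
h′(pi/4) = -sqrt(2)/2
h′′(pi/4) = -sqrt(2)/2
h′′′(pi/4) = sqrt(2)/2
h^(4)(pi/4) = sqrt(2)/2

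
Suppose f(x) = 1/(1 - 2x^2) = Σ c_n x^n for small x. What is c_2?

2

[x^0] = 1;  [x^1] = 0;  [x^2] = 2.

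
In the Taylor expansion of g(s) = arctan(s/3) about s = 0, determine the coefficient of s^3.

-1/81

Apply the Taylor formula c_k = f^(k)(a)/k!.
g(0) = 0
g′(0) = 1/3
g′′(0) = 0
g′′′(0) = -2/27
So c_3 = g′′′(0)/3! = -1/81.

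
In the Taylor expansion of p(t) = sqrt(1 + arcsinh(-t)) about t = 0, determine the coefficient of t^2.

Substitute the inner expansion into the outer series and collect powers.
p(0) = 1
p′(0) = -1/2
p′′(0) = -1/4
So c_2 = p′′(0)/2! = -1/8.

-1/8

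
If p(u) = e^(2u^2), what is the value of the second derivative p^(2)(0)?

Apply the Taylor formula c_k = f^(k)(a)/k!.
From the series, [u^2] p = 2; multiply by 2! = 2 to get 4.

4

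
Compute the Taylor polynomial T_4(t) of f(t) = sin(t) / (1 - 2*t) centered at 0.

Expand 1/(denominator) as a geometric series and multiply by the numerator's series.

23*t^4/3 + 23*t^3/6 + 2*t^2 + t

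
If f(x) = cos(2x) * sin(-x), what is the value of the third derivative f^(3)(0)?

13

Expand each factor separately, then convolve coefficients.
From the series, [x^3] f = 13/6; multiply by 3! = 6 to get 13.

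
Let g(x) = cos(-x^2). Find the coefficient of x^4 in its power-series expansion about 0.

-1/2

c_4 = g^(4)(0)/4! = -1/2.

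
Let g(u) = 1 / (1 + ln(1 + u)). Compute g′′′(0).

-14

Write 1/(1+u) = 1 - u + u^2 - u^3 + ... and substitute the series for u.
The coefficient of u^3 in the expansion is -7/3, so g′′′(0) = 3! * (-7/3) = -14.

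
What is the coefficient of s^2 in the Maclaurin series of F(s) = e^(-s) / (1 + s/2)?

Expand each factor separately, then convolve coefficients.
F(0) = 1
F′(0) = -3/2
F′′(0) = 5/2
The Taylor polynomial is Σ F^(k)(0)/k! · s^k.

5/4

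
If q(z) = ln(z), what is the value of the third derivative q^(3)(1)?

2

Apply the Taylor formula c_k = f^(k)(a)/k!.
The coefficient of (z - 1)^3 in the expansion is 1/3, so q′′′(1) = 3! * (1/3) = 2.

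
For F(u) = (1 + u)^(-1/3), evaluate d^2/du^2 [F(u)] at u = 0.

4/9

From the series, [u^2] F = 2/9; multiply by 2! = 2 to get 4/9.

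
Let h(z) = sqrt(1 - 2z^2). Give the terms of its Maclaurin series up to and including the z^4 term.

h(0) = 1
h′(0) = 0
h′′(0) = -2
h′′′(0) = 0
h^(4)(0) = -12

-z^4/2 - z^2 + 1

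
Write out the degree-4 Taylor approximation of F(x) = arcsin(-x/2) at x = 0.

-x^3/48 - x/2

Compute the successive derivatives at the expansion point and divide by k!.
F(0) = 0
F′(0) = -1/2
F′′(0) = 0
F′′′(0) = -1/8
F^(4)(0) = 0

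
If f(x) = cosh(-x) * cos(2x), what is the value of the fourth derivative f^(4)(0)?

-7

Write out both Maclaurin series and multiply, keeping only the needed powers.
From the series, [x^4] f = -7/24; multiply by 4! = 24 to get -7.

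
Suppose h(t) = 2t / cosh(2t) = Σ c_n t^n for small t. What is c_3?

Divide the numerator series by the denominator series (power-series long division).
[t^0] = 0;  [t^1] = 2;  [t^2] = 0;  [t^3] = -4.

-4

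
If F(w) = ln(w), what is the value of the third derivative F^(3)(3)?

2/27

From the series, [(w - 3)^3] F = 1/81; multiply by 3! = 6 to get 2/27.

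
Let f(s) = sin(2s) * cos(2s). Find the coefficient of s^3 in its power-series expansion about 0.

-16/3

Take the Cauchy product of the two expansions.
[s^0] = 0;  [s^1] = 2;  [s^2] = 0;  [s^3] = -16/3.
So c_3 = f′′′(0)/3! = -16/3.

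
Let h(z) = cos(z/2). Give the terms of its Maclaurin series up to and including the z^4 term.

z^4/384 - z^2/8 + 1

[z^0] = 1;  [z^1] = 0;  [z^2] = -1/8;  [z^3] = 0;  [z^4] = 1/384.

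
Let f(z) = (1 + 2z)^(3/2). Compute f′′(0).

From the series, [z^2] f = 3/2; multiply by 2! = 2 to get 3.

3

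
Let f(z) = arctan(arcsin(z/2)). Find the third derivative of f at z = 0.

-1/8

Let u equal the inner series; expand the outer function in u and truncate.
The coefficient of z^3 in the expansion is -1/48, so f′′′(0) = 3! * (-1/48) = -1/8.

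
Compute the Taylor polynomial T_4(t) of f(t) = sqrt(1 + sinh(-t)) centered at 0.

-31*t^4/384 - 7*t^3/48 - t^2/8 - t/2 + 1

Substitute the inner expansion into the outer series and collect powers.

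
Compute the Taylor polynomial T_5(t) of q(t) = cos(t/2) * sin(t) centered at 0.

61*t^5/1920 - 7*t^3/24 + t

Multiply the two series term by term and collect like powers.
q(0) = 0
q′(0) = 1
q′′(0) = 0
q′′′(0) = -7/4
q^(4)(0) = 0
q^(5)(0) = 61/16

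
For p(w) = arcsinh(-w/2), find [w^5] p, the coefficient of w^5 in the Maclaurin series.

p(0) = 0
p′(0) = -1/2
p′′(0) = 0
p′′′(0) = 1/8
p^(4)(0) = 0
p^(5)(0) = -9/32

-3/1280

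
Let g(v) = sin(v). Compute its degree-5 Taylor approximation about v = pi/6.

sqrt(3)*(v - pi/6)^5/240 + (v - pi/6)^4/48 - sqrt(3)*(v - pi/6)^3/12 - (v - pi/6)^2/4 + sqrt(3)*(v - pi/6)/2 + 1/2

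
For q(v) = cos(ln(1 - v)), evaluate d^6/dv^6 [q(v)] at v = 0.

Compose series: expand the inner function first, then feed it into the outer expansion.
The coefficient of v^6 in the expansion is -19/72, so q^(6)(0) = 6! * (-19/72) = -190.

-190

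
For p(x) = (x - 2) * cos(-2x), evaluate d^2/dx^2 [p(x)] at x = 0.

8

Distribute the polynomial across the series and collect like powers.
From the series, [x^2] p = 4; multiply by 2! = 2 to get 8.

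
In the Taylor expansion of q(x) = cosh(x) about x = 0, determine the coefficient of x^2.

Compute the successive derivatives at the expansion point and divide by k!.
[x^0] = 1;  [x^1] = 0;  [x^2] = 1/2.

1/2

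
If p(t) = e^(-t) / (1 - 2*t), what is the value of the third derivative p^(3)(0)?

Use 1/(1 - r) = Σ r^k on the denominator, then take the Cauchy product.
The coefficient of t^3 in the expansion is 29/6, so p′′′(0) = 3! * (29/6) = 29.

29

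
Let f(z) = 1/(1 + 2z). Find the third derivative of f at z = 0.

Use the known series and substitute for the argument.
The coefficient of z^3 in the expansion is -8, so f′′′(0) = 3! * (-8) = -48.

-48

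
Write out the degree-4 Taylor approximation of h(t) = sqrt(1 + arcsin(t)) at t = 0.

-31*t^4/384 + 7*t^3/48 - t^2/8 + t/2 + 1

Let u equal the inner series; expand the outer function in u and truncate.
h(0) = 1
h′(0) = 1/2
h′′(0) = -1/4
h′′′(0) = 7/8
h^(4)(0) = -31/16
Dividing each by k! gives the coefficients c_0, ..., c_4.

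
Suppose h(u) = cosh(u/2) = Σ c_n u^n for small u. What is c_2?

1/8

h(0) = 1
h′(0) = 0
h′′(0) = 1/4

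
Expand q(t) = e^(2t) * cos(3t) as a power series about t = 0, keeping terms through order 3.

-23*t^3/3 - 5*t^2/2 + 2*t + 1

Take the Cauchy product of the two expansions.
q(0) = 1
q′(0) = 2
q′′(0) = -5
q′′′(0) = -46
Then c_k = q^(k)(0)/k! gives each Taylor coefficient.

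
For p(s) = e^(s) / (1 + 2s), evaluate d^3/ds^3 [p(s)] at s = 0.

Multiply the two series term by term and collect like powers.
The coefficient of s^3 in the expansion is -29/6, so p′′′(0) = 3! * (-29/6) = -29.

-29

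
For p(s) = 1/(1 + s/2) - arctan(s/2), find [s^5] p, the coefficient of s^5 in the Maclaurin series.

Add the two expansions coefficient-wise.
p(0) = 1
p′(0) = -1
p′′(0) = 1/2
p′′′(0) = -1/2
p^(4)(0) = 3/2
p^(5)(0) = -9/2
Then c_k = p^(k)(0)/k! gives each Taylor coefficient.

-3/80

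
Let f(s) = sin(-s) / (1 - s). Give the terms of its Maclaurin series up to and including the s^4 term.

Multiply the two series term by term and collect like powers.
f(0) = 0
f′(0) = -1
f′′(0) = -2
f′′′(0) = -5
f^(4)(0) = -20

-5*s^4/6 - 5*s^3/6 - s^2 - s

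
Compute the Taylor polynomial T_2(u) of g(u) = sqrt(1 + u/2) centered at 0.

-u^2/32 + u/4 + 1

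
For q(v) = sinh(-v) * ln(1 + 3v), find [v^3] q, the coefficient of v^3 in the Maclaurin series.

9/2

Multiply the two series term by term and collect like powers.
[v^0] = 0;  [v^1] = 0;  [v^2] = -3;  [v^3] = 9/2.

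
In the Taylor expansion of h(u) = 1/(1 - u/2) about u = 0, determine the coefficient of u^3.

1/8

[u^0] = 1;  [u^1] = 1/2;  [u^2] = 1/4;  [u^3] = 1/8.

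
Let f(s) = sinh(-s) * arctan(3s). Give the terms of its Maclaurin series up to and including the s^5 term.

Multiply the two series term by term and collect like powers.
[s^0] = 0;  [s^1] = 0;  [s^2] = -3;  [s^3] = 0;  [s^4] = 17/2;  [s^5] = 0.

17*s^4/2 - 3*s^2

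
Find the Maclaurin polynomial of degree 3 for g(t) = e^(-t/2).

-t^3/48 + t^2/8 - t/2 + 1

Differentiate repeatedly and evaluate at the center.
g(0) = 1
g′(0) = -1/2
g′′(0) = 1/4
g′′′(0) = -1/8
Then c_k = g^(k)(0)/k! gives each Taylor coefficient.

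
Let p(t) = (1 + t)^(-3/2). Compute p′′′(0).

Differentiate repeatedly and evaluate at the center.
From the series, [t^3] p = -35/16; multiply by 3! = 6 to get -105/8.

-105/8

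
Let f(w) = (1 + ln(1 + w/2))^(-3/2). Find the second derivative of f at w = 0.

Compose series: expand the inner function first, then feed it into the outer expansion.
The coefficient of w^2 in the expansion is 21/32, so f′′(0) = 2! * (21/32) = 21/16.

21/16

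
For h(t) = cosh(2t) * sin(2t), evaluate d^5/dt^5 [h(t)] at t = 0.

Take the Cauchy product of the two expansions.
The coefficient of t^5 in the expansion is -16/15, so h^(5)(0) = 5! * (-16/15) = -128.

-128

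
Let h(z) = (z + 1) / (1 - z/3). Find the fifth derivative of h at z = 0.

160/81

Distribute the polynomial across the series and collect like powers.
The coefficient of z^5 in the expansion is 4/243, so h^(5)(0) = 5! * (4/243) = 160/81.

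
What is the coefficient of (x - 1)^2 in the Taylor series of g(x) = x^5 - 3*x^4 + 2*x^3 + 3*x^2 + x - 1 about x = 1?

g(1) = 3
g′(1) = 6
g′′(1) = 2
So c_2 = g′′(1)/2! = 1.

1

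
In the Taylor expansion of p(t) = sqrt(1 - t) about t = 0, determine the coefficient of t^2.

p(0) = 1
p′(0) = -1/2
p′′(0) = -1/4
So c_2 = p′′(0)/2! = -1/8.

-1/8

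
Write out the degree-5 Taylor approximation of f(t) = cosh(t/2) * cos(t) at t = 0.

-7*t^4/384 - 3*t^2/8 + 1

Multiply the two series term by term and collect like powers.
f(0) = 1
f′(0) = 0
f′′(0) = -3/4
f′′′(0) = 0
f^(4)(0) = -7/16
f^(5)(0) = 0
Dividing each by k! gives the coefficients c_0, ..., c_5.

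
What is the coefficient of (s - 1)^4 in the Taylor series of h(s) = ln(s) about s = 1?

Use the known series and substitute for the argument.
[(s - 1)^0] = 0;  [(s - 1)^1] = 1;  [(s - 1)^2] = -1/2;  [(s - 1)^3] = 1/3;  [(s - 1)^4] = -1/4.

-1/4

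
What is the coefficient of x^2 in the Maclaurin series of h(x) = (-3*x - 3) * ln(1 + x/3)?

-5/6

Shift and add copies of the series according to the polynomial's terms.
h(0) = 0
h′(0) = -1
h′′(0) = -5/3
So c_2 = h′′(0)/2! = -5/6.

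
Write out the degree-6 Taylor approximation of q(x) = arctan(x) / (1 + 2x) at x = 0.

Multiply the two series term by term and collect like powers.
q(0) = 0
q′(0) = 1
q′′(0) = -4
q′′′(0) = 22
q^(4)(0) = -176
q^(5)(0) = 1784
q^(6)(0) = -21408
Dividing each by k! gives the coefficients c_0, ..., c_6.

-446*x^6/15 + 223*x^5/15 - 22*x^4/3 + 11*x^3/3 - 2*x^2 + x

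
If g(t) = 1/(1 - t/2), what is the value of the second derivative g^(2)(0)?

From the series, [t^2] g = 1/4; multiply by 2! = 2 to get 1/2.

1/2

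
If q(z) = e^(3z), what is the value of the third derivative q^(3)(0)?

27

The coefficient of z^3 in the expansion is 9/2, so q′′′(0) = 3! * (9/2) = 27.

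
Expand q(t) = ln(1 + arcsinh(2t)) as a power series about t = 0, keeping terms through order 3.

Plug the Maclaurin series of the inner function into that of the outer and collect terms.
[t^0] = 0;  [t^1] = 2;  [t^2] = -2;  [t^3] = 4/3.

4*t^3/3 - 2*t^2 + 2*t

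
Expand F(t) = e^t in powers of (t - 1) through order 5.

Apply the Taylor formula c_k = f^(k)(a)/k!.

e*(t - 1)^5/120 + e*(t - 1)^4/24 + e*(t - 1)^3/6 + e*(t - 1)^2/2 + e*(t - 1) + e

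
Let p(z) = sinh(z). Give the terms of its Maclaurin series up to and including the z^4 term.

[z^0] = 0;  [z^1] = 1;  [z^2] = 0;  [z^3] = 1/6;  [z^4] = 0.

z^3/6 + z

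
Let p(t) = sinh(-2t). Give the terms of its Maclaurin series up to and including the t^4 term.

p(0) = 0
p′(0) = -2
p′′(0) = 0
p′′′(0) = -8
p^(4)(0) = 0
Then c_k = p^(k)(0)/k! gives each Taylor coefficient.

-4*t^3/3 - 2*t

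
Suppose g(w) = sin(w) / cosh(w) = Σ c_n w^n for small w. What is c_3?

-2/3

Divide the numerator series by the denominator series (power-series long division).
g(0) = 0
g′(0) = 1
g′′(0) = 0
g′′′(0) = -4
Dividing each by k! gives the coefficients c_0, ..., c_3.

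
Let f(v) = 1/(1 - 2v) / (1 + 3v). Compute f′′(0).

Expand each factor separately, then convolve coefficients.
From the series, [v^2] f = 7; multiply by 2! = 2 to get 14.

14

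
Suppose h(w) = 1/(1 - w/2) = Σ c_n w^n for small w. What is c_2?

1/4

h(0) = 1
h′(0) = 1/2
h′′(0) = 1/2
So c_2 = h′′(0)/2! = 1/4.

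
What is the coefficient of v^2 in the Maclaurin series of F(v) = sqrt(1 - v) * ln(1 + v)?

-1

Expand each factor separately, then convolve coefficients.
[v^0] = 0;  [v^1] = 1;  [v^2] = -1.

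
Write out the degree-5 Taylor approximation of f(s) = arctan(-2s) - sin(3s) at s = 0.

-337*s^5/40 + 43*s^3/6 - 5*s

Combine the two series term by term.
f(0) = 0
f′(0) = -5
f′′(0) = 0
f′′′(0) = 43
f^(4)(0) = 0
f^(5)(0) = -1011
Dividing each by k! gives the coefficients c_0, ..., c_5.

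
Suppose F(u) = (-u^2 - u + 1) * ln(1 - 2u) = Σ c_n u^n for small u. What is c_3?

4/3

Shift and add copies of the series according to the polynomial's terms.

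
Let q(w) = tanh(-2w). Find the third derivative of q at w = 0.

The coefficient of w^3 in the expansion is 8/3, so q′′′(0) = 3! * (8/3) = 16.

16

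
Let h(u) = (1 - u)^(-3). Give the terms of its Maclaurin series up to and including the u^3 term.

[u^0] = 1;  [u^1] = 3;  [u^2] = 6;  [u^3] = 10.

10*u^3 + 6*u^2 + 3*u + 1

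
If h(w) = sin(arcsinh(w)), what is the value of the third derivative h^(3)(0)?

Substitute the inner expansion into the outer series and collect powers.
From the series, [w^3] h = -1/3; multiply by 3! = 6 to get -2.

-2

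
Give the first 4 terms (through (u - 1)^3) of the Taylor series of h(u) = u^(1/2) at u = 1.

(u - 1)^3/16 - (u - 1)^2/8 + (u - 1)/2 + 1

Apply the Taylor formula c_k = f^(k)(a)/k!.
h(1) = 1
h′(1) = 1/2
h′′(1) = -1/4
h′′′(1) = 3/8
The Taylor polynomial is Σ h^(k)(1)/k! · (u - 1)^k.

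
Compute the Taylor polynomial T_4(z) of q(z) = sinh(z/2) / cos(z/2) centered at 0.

Divide the numerator series by the denominator series (power-series long division).
q(0) = 0
q′(0) = 1/2
q′′(0) = 0
q′′′(0) = 1/2
q^(4)(0) = 0

z^3/12 + z/2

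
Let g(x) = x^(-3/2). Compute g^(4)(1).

The coefficient of (x - 1)^4 in the expansion is 315/128, so g^(4)(1) = 4! * (315/128) = 945/16.

945/16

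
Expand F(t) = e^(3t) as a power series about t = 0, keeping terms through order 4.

27*t^4/8 + 9*t^3/2 + 9*t^2/2 + 3*t + 1

F(0) = 1
F′(0) = 3
F′′(0) = 9
F′′′(0) = 27
F^(4)(0) = 81
The Taylor polynomial is Σ F^(k)(0)/k! · t^k.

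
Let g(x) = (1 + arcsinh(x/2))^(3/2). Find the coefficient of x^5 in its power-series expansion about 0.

Let u equal the inner series; expand the outer function in u and truncate.
g(0) = 1
g′(0) = 3/4
g′′(0) = 3/16
g′′′(0) = -15/64
g^(4)(0) = -39/256
g^(5)(0) = 507/1024
So c_5 = g^(5)(0)/5! = 169/40960.

169/40960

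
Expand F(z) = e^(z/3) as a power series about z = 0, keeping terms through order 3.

F(0) = 1
F′(0) = 1/3
F′′(0) = 1/9
F′′′(0) = 1/27

z^3/162 + z^2/18 + z/3 + 1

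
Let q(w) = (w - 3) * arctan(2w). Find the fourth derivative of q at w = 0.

Multiply each power in the prefactor through the base expansion.
The coefficient of w^4 in the expansion is -8/3, so q^(4)(0) = 4! * (-8/3) = -64.

-64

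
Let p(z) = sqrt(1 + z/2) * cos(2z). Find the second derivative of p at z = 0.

Write out both Maclaurin series and multiply, keeping only the needed powers.
From the series, [z^2] p = -65/32; multiply by 2! = 2 to get -65/16.

-65/16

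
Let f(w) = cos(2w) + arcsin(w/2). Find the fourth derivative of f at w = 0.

16

Add the two expansions coefficient-wise.
From the series, [w^4] f = 2/3; multiply by 4! = 24 to get 16.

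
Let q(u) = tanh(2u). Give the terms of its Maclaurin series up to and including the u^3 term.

-8*u^3/3 + 2*u

q(0) = 0
q′(0) = 2
q′′(0) = 0
q′′′(0) = -16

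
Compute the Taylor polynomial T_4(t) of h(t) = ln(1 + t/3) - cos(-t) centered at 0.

Combine the two series term by term.
h(0) = -1
h′(0) = 1/3
h′′(0) = 8/9
h′′′(0) = 2/27
h^(4)(0) = -29/27
Then c_k = h^(k)(0)/k! gives each Taylor coefficient.

-29*t^4/648 + t^3/81 + 4*t^2/9 + t/3 - 1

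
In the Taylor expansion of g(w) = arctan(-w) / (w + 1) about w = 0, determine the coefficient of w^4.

2/3

Use 1/(1 - r) = Σ r^k on the denominator, then take the Cauchy product.
g(0) = 0
g′(0) = -1
g′′(0) = 2
g′′′(0) = -4
g^(4)(0) = 16
Then c_k = g^(k)(0)/k! gives each Taylor coefficient.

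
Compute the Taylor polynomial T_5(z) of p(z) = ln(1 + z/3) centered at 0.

p(0) = 0
p′(0) = 1/3
p′′(0) = -1/9
p′′′(0) = 2/27
p^(4)(0) = -2/27
p^(5)(0) = 8/81
Then c_k = p^(k)(0)/k! gives each Taylor coefficient.

z^5/1215 - z^4/324 + z^3/81 - z^2/18 + z/3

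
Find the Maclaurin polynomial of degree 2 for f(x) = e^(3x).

9*x^2/2 + 3*x + 1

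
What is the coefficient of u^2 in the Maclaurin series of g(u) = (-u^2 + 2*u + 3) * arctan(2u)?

Distribute the polynomial across the series and collect like powers.
g(0) = 0
g′(0) = 6
g′′(0) = 8
So c_2 = g′′(0)/2! = 4.

4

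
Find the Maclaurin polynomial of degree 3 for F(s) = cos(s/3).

1 - s^2/18

[s^0] = 1;  [s^1] = 0;  [s^2] = -1/18;  [s^3] = 0.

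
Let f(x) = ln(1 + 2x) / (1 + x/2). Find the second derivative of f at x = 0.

-6

Expand each factor separately, then convolve coefficients.
From the series, [x^2] f = -3; multiply by 2! = 2 to get -6.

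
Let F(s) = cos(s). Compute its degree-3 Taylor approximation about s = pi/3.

sqrt(3)*(s - pi/3)^3/12 - (s - pi/3)^2/4 - sqrt(3)*(s - pi/3)/2 + 1/2

F(pi/3) = 1/2
F′(pi/3) = -sqrt(3)/2
F′′(pi/3) = -1/2
F′′′(pi/3) = sqrt(3)/2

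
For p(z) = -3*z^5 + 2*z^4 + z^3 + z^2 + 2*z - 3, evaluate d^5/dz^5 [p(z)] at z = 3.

-360

Differentiate repeatedly and evaluate at the center.
The coefficient of (z - 3)^5 in the expansion is -3, so p^(5)(3) = 5! * (-3) = -360.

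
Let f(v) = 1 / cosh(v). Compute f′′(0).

Invert the denominator's series and multiply.
The coefficient of v^2 in the expansion is -1/2, so f′′(0) = 2! * (-1/2) = -1.

-1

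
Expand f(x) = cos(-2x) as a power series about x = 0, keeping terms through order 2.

1 - 2*x^2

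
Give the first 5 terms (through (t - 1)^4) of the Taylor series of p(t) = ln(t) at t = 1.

p(1) = 0
p′(1) = 1
p′′(1) = -1
p′′′(1) = 2
p^(4)(1) = -6

-(t - 1)^4/4 + (t - 1)^3/3 - (t - 1)^2/2 + (t - 1)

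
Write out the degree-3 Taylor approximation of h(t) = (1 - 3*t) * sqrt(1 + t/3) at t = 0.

Shift and add copies of the series according to the polynomial's terms.
h(0) = 1
h′(0) = -17/6
h′′(0) = -37/36
h′′′(0) = 19/72

19*t^3/432 - 37*t^2/72 - 17*t/6 + 1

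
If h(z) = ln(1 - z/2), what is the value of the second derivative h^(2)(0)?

-1/4

The coefficient of z^2 in the expansion is -1/8, so h′′(0) = 2! * (-1/8) = -1/4.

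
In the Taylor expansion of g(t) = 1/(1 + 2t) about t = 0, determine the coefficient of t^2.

Apply the Taylor formula c_k = f^(k)(a)/k!.
[t^0] = 1;  [t^1] = -2;  [t^2] = 4.

4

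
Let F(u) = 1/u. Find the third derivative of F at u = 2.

Compute the successive derivatives at the expansion point and divide by k!.
The coefficient of (u - 2)^3 in the expansion is -1/16, so F′′′(2) = 3! * (-1/16) = -3/8.

-3/8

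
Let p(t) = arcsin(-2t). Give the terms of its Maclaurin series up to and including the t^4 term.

-4*t^3/3 - 2*t

p(0) = 0
p′(0) = -2
p′′(0) = 0
p′′′(0) = -8
p^(4)(0) = 0
Dividing each by k! gives the coefficients c_0, ..., c_4.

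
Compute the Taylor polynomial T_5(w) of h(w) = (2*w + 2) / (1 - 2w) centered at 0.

96*w^5 + 48*w^4 + 24*w^3 + 12*w^2 + 6*w + 2

Shift and add copies of the series according to the polynomial's terms.
h(0) = 2
h′(0) = 6
h′′(0) = 24
h′′′(0) = 144
h^(4)(0) = 1152
h^(5)(0) = 11520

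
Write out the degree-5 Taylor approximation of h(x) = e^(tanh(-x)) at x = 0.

x^5/40 - 7*x^4/24 + x^3/6 + x^2/2 - x + 1

Let u equal the inner series; expand the outer function in u and truncate.
[x^0] = 1;  [x^1] = -1;  [x^2] = 1/2;  [x^3] = 1/6;  [x^4] = -7/24;  [x^5] = 1/40.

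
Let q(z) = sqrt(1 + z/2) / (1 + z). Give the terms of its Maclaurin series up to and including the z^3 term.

-91*z^3/128 + 23*z^2/32 - 3*z/4 + 1

Multiply the two series term by term and collect like powers.
[z^0] = 1;  [z^1] = -3/4;  [z^2] = 23/32;  [z^3] = -91/128.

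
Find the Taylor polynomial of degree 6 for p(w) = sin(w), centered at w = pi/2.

p(pi/2) = 1
p′(pi/2) = 0
p′′(pi/2) = -1
p′′′(pi/2) = 0
p^(4)(pi/2) = 1
p^(5)(pi/2) = 0
p^(6)(pi/2) = -1
The Taylor polynomial is Σ p^(k)(pi/2)/k! · (w - pi/2)^k.

-(w - pi/2)^6/720 + (w - pi/2)^4/24 - (w - pi/2)^2/2 + 1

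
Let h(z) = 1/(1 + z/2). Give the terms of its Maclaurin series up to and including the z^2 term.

z^2/4 - z/2 + 1

h(0) = 1
h′(0) = -1/2
h′′(0) = 1/2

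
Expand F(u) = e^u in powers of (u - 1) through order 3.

e*(u - 1)^3/6 + e*(u - 1)^2/2 + e*(u - 1) + e

Use the known series and substitute for the argument.
F(1) = e
F′(1) = e
F′′(1) = e
F′′′(1) = e
Then c_k = F^(k)(1)/k! gives each Taylor coefficient.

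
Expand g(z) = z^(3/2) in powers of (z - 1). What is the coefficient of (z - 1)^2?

g(1) = 1
g′(1) = 3/2
g′′(1) = 3/4

3/8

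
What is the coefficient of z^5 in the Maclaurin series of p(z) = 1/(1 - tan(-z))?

Compose series: expand the inner function first, then feed it into the outer expansion.
p(0) = 1
p′(0) = -1
p′′(0) = 2
p′′′(0) = -8
p^(4)(0) = 40
p^(5)(0) = -256

-32/15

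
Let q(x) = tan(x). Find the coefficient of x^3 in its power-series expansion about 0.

Use the known series and substitute for the argument.
q(0) = 0
q′(0) = 1
q′′(0) = 0
q′′′(0) = 2

1/3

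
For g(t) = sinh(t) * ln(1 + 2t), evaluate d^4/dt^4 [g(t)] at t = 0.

72

Take the Cauchy product of the two expansions.
From the series, [t^4] g = 3; multiply by 4! = 24 to get 72.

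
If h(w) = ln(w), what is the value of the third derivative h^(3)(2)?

1/4

The coefficient of (w - 2)^3 in the expansion is 1/24, so h′′′(2) = 3! * (1/24) = 1/4.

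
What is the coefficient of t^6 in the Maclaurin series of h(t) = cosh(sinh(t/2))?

Plug the Maclaurin series of the inner function into that of the outer and collect terms.

37/46080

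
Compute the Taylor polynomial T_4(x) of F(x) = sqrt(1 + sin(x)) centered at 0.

Substitute the inner expansion into the outer series and collect powers.
F(0) = 1
F′(0) = 1/2
F′′(0) = -1/4
F′′′(0) = -1/8
F^(4)(0) = 1/16
Then c_k = F^(k)(0)/k! gives each Taylor coefficient.

x^4/384 - x^3/48 - x^2/8 + x/2 + 1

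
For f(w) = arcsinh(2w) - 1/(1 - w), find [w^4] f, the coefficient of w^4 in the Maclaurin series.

Combine the two series term by term.
f(0) = -1
f′(0) = 1
f′′(0) = -2
f′′′(0) = -14
f^(4)(0) = -24
Dividing each by k! gives the coefficients c_0, ..., c_4.

-1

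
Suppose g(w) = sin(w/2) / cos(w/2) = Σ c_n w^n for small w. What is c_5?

Divide the numerator series by the denominator series (power-series long division).
g(0) = 0
g′(0) = 1/2
g′′(0) = 0
g′′′(0) = 1/4
g^(4)(0) = 0
g^(5)(0) = 1/2
Dividing each by k! gives the coefficients c_0, ..., c_5.

1/240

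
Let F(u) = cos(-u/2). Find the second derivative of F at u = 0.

-1/4

From the series, [u^2] F = -1/8; multiply by 2! = 2 to get -1/4.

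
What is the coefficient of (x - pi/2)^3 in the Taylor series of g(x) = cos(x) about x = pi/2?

1/6

Use the known series and substitute for the argument.
g(pi/2) = 0
g′(pi/2) = -1
g′′(pi/2) = 0
g′′′(pi/2) = 1
So c_3 = g′′′(pi/2)/3! = 1/6.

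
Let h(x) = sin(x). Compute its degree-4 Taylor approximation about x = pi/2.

(x - pi/2)^4/24 - (x - pi/2)^2/2 + 1

h(pi/2) = 1
h′(pi/2) = 0
h′′(pi/2) = -1
h′′′(pi/2) = 0
h^(4)(pi/2) = 1
The Taylor polynomial is Σ h^(k)(pi/2)/k! · (x - pi/2)^k.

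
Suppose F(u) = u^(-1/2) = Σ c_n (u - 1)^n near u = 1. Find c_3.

-5/16

Use the known series and substitute for the argument.
F(1) = 1
F′(1) = -1/2
F′′(1) = 3/4
F′′′(1) = -15/8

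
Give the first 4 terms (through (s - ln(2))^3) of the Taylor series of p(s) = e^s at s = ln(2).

(s - ln(2))^3/3 + (s - ln(2))^2 + 2*(s - ln(2)) + 2

Use the known series and substitute for the argument.
p(ln(2)) = 2
p′(ln(2)) = 2
p′′(ln(2)) = 2
p′′′(ln(2)) = 2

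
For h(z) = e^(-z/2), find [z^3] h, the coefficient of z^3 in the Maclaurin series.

h(0) = 1
h′(0) = -1/2
h′′(0) = 1/4
h′′′(0) = -1/8
The Taylor polynomial is Σ h^(k)(0)/k! · z^k.

-1/48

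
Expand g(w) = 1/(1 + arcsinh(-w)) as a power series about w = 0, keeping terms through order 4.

Compose series: expand the inner function first, then feed it into the outer expansion.
[w^0] = 1;  [w^1] = 1;  [w^2] = 1;  [w^3] = 5/6;  [w^4] = 2/3.

2*w^4/3 + 5*w^3/6 + w^2 + w + 1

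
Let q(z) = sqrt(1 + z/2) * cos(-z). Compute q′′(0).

Expand each factor separately, then convolve coefficients.
The coefficient of z^2 in the expansion is -17/32, so q′′(0) = 2! * (-17/32) = -17/16.

-17/16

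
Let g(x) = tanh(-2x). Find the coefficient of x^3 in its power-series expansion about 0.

8/3

[x^0] = 0;  [x^1] = -2;  [x^2] = 0;  [x^3] = 8/3.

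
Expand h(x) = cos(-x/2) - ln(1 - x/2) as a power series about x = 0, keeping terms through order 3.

x^3/24 + x/2 + 1

Expand each term separately and add.
[x^0] = 1;  [x^1] = 1/2;  [x^2] = 0;  [x^3] = 1/24.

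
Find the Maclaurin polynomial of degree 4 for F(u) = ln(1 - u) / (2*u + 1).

77*u^4/12 - 10*u^3/3 + 3*u^2/2 - u

Multiply the numerator's expansion by the denominator's geometric series.
F(0) = 0
F′(0) = -1
F′′(0) = 3
F′′′(0) = -20
F^(4)(0) = 154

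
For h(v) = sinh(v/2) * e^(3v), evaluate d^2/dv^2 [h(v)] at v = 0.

Multiply the two series term by term and collect like powers.
From the series, [v^2] h = 3/2; multiply by 2! = 2 to get 3.

3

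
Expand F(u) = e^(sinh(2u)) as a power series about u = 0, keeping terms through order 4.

Substitute the inner expansion into the outer series and collect powers.
[u^0] = 1;  [u^1] = 2;  [u^2] = 2;  [u^3] = 8/3;  [u^4] = 10/3.

10*u^4/3 + 8*u^3/3 + 2*u^2 + 2*u + 1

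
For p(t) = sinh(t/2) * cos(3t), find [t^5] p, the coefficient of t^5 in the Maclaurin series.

6121/3840

Multiply the two series term by term and collect like powers.
[t^0] = 0;  [t^1] = 1/2;  [t^2] = 0;  [t^3] = -107/48;  [t^4] = 0;  [t^5] = 6121/3840.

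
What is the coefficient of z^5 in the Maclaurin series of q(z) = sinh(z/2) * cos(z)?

Expand each factor separately, then convolve coefficients.
So c_5 = q^(5)(0)/5! = 41/3840.

41/3840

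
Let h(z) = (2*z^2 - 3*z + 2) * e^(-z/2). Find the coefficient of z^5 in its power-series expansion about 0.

-1/20

Multiply each power in the prefactor through the base expansion.
h(0) = 2
h′(0) = -4
h′′(0) = 15/2
h′′′(0) = -17/2
h^(4)(0) = 61/8
h^(5)(0) = -6
So c_5 = h^(5)(0)/5! = -1/20.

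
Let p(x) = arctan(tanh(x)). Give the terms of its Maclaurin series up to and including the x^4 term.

Let u equal the inner series; expand the outer function in u and truncate.
p(0) = 0
p′(0) = 1
p′′(0) = 0
p′′′(0) = -4
p^(4)(0) = 0
Then c_k = p^(k)(0)/k! gives each Taylor coefficient.

-2*x^3/3 + x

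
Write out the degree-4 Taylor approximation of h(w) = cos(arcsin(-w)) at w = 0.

Plug the Maclaurin series of the inner function into that of the outer and collect terms.
h(0) = 1
h′(0) = 0
h′′(0) = -1
h′′′(0) = 0
h^(4)(0) = -3
Dividing each by k! gives the coefficients c_0, ..., c_4.

-w^4/8 - w^2/2 + 1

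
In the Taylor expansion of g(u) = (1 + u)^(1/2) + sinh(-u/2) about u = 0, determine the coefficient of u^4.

-5/128

Combine the two series term by term.
g(0) = 1
g′(0) = 0
g′′(0) = -1/4
g′′′(0) = 1/4
g^(4)(0) = -15/16
Then c_k = g^(k)(0)/k! gives each Taylor coefficient.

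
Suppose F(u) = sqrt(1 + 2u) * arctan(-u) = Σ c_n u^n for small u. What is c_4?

-1/6

Write out both Maclaurin series and multiply, keeping only the needed powers.
F(0) = 0
F′(0) = -1
F′′(0) = -2
F′′′(0) = 5
F^(4)(0) = -4
Dividing each by k! gives the coefficients c_0, ..., c_4.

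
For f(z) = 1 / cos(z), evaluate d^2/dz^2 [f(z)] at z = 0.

Invert the denominator's series and multiply.
The coefficient of z^2 in the expansion is 1/2, so f′′(0) = 2! * (1/2) = 1.

1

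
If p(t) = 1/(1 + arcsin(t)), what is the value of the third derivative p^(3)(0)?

Substitute the inner expansion into the outer series and collect powers.
From the series, [t^3] p = -7/6; multiply by 3! = 6 to get -7.

-7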